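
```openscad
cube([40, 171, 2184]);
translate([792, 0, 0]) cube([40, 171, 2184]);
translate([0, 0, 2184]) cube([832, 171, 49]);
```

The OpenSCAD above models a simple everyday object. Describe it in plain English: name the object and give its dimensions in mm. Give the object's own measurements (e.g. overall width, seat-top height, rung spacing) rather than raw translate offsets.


A door frame. The clear opening is 752 mm wide and 2184 mm high. Two 40 mm wide jambs, 171 mm deep, stand either side of the opening from the floor to the top of the opening. A 49 mm thick head sits across the top of both jambs, spanning the full outside width of the frame.


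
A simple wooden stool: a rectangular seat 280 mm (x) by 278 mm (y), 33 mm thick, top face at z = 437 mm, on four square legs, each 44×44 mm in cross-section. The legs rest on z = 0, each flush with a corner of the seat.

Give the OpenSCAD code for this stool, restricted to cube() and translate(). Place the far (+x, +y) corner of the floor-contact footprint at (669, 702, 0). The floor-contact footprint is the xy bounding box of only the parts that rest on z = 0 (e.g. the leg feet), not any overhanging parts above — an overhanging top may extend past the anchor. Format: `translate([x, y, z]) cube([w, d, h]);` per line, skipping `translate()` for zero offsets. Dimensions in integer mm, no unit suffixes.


// leg_h = 437 - 33 = 404
translate([389, 424, 404]) cube([280, 278, 33]);
translate([389, 424, 0]) cube([44, 44, 404]);
translate([625, 424, 0]) cube([44, 44, 404]);
translate([389, 658, 0]) cube([44, 44, 404]);
translate([625, 658, 0]) cube([44, 44, 404]);


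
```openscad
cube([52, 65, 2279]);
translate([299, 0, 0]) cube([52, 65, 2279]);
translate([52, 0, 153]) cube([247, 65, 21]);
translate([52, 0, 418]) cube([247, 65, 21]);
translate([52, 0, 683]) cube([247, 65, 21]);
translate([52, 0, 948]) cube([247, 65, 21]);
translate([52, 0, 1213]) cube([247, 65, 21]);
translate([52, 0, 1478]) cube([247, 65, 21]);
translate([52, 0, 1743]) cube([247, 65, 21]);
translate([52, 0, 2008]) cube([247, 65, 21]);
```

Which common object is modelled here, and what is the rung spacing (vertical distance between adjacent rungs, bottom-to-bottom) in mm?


A ladder. The rung spacing is 265 mm.

Two tall 52×65 posts with 8 short bars between them — a ladder. Adjacent rungs sit at z = 153 and z = 418, so the spacing is 418 − 153 = 265 mm.


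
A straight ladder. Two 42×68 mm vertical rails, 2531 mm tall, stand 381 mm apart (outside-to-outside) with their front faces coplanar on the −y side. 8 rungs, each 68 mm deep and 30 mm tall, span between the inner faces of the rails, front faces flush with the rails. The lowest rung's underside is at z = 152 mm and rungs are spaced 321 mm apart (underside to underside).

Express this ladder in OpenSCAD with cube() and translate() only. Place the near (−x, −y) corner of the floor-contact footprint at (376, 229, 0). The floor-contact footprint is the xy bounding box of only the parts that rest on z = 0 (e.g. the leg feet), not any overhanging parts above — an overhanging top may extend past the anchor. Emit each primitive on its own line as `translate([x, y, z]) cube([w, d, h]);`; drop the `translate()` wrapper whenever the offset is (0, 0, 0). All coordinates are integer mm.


// rung span = 381 - 2*42 = 297
// rung[k] z = 152 + k*321
translate([376, 229, 0]) cube([42, 68, 2531]);
translate([715, 229, 0]) cube([42, 68, 2531]);
translate([418, 229, 152]) cube([297, 68, 30]);
translate([418, 229, 473]) cube([297, 68, 30]);
translate([418, 229, 794]) cube([297, 68, 30]);
translate([418, 229, 1115]) cube([297, 68, 30]);
translate([418, 229, 1436]) cube([297, 68, 30]);
translate([418, 229, 1757]) cube([297, 68, 30]);
translate([418, 229, 2078]) cube([297, 68, 30]);
translate([418, 229, 2399]) cube([297, 68, 30]);


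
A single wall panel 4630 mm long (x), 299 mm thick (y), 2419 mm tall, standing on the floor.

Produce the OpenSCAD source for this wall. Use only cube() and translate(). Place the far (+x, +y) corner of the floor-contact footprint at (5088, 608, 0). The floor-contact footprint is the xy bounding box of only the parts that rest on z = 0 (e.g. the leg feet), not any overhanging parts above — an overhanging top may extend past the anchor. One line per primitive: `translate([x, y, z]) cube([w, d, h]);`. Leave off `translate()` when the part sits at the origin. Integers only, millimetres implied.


translate([458, 309, 0]) cube([4630, 299, 2419]);


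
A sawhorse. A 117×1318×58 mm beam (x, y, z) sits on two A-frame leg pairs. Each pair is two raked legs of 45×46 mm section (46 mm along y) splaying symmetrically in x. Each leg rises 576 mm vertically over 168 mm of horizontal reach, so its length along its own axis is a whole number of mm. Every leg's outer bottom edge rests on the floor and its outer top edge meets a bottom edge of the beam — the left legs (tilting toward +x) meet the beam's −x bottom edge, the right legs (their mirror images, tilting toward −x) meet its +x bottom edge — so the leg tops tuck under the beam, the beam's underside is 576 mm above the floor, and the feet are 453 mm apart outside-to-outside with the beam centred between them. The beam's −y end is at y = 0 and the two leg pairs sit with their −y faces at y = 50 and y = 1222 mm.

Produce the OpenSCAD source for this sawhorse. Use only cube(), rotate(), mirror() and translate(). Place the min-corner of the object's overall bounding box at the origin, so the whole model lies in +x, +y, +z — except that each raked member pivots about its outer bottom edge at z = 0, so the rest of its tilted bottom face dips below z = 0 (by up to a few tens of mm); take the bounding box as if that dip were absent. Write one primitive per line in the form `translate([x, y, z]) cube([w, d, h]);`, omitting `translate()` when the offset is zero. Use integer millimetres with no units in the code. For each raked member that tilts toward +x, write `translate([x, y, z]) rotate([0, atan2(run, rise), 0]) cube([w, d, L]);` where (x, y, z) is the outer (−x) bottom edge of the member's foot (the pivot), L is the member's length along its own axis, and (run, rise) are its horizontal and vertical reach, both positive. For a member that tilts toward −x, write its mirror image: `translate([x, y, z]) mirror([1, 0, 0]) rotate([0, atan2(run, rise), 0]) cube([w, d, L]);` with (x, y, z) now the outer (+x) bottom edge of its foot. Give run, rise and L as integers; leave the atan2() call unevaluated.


translate([168, 0, 576]) cube([117, 1318, 58]);
translate([0, 50, 0]) rotate([0, atan2(168, 576), 0]) cube([45, 46, 600]);
translate([453, 50, 0]) mirror([1, 0, 0]) rotate([0, atan2(168, 576), 0]) cube([45, 46, 600]);
translate([0, 1222, 0]) rotate([0, atan2(168, 576), 0]) cube([45, 46, 600]);
translate([453, 1222, 0]) mirror([1, 0, 0]) rotate([0, atan2(168, 576), 0]) cube([45, 46, 600]);


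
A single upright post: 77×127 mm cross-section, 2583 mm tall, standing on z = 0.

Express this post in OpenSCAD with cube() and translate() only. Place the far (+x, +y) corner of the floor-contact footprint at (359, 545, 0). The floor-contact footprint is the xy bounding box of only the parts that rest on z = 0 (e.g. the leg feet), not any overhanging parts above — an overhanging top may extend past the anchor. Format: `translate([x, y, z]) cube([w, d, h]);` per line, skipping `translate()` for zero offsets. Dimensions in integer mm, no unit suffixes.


translate([282, 418, 0]) cube([77, 127, 2583]);


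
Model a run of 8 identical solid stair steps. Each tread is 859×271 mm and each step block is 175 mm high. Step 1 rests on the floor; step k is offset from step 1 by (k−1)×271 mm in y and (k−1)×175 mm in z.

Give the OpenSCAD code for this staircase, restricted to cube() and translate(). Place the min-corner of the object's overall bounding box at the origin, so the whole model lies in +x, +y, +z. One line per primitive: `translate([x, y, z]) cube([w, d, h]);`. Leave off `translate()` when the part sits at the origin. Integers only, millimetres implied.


cube([859, 271, 175]);
translate([0, 271, 175]) cube([859, 271, 175]);
translate([0, 542, 350]) cube([859, 271, 175]);
translate([0, 813, 525]) cube([859, 271, 175]);
translate([0, 1084, 700]) cube([859, 271, 175]);
translate([0, 1355, 875]) cube([859, 271, 175]);
translate([0, 1626, 1050]) cube([859, 271, 175]);
translate([0, 1897, 1225]) cube([859, 271, 175]);


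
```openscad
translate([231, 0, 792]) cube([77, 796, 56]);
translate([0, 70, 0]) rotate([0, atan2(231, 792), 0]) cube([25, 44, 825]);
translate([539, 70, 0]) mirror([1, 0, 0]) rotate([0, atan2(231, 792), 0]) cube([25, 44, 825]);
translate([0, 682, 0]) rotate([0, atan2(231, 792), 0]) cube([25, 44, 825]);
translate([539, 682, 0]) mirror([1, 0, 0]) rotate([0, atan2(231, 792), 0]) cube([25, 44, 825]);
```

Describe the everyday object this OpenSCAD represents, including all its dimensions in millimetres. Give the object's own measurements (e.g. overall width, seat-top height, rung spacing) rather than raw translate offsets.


A sawhorse. A 77×796×56 mm beam (x, y, z) sits on two A-frame leg pairs. Each pair is two raked legs of 25×44 mm section (44 mm along y) splaying symmetrically in x. Each leg rises 792 mm vertically over 231 mm of horizontal reach and is 825 mm long along its own axis. Every leg's outer bottom edge rests on the floor and its outer top edge meets a bottom edge of the beam — the left legs (tilting toward +x) meet the beam's −x bottom edge, the right legs (their mirror images, tilting toward −x) meet its +x bottom edge — so the leg tops tuck under the beam, the beam's underside is 792 mm above the floor, and the feet are 539 mm apart outside-to-outside with the beam centred between them. The two leg pairs are set in 70 mm from either end of the beam.


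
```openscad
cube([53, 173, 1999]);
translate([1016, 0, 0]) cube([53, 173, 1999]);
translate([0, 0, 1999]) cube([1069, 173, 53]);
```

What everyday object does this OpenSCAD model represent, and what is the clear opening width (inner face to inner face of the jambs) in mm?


A door frame. The clear opening width is 963 mm.

Two 1999 mm tall posts with a header on top — a door frame. The left jamb is 53 mm wide at x = 0; the right jamb starts at x = 1016. The clear opening is 1016 − 53 = 963 mm.


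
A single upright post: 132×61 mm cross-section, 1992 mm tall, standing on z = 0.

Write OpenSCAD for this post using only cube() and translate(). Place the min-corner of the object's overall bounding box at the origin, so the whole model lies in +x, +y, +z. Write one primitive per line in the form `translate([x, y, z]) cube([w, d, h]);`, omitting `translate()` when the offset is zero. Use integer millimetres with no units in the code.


cube([132, 61, 1992]);


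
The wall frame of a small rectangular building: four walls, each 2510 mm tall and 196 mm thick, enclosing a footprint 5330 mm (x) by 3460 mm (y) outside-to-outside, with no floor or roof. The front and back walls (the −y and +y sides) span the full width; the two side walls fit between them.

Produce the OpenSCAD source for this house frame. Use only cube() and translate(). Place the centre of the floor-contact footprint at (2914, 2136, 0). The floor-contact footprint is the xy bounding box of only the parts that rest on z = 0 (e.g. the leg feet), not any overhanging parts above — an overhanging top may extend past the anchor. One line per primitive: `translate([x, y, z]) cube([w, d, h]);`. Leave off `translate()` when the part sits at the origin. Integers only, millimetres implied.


translate([249, 406, 0]) cube([5330, 196, 2510]);
translate([249, 3670, 0]) cube([5330, 196, 2510]);
translate([249, 602, 0]) cube([196, 3068, 2510]);
translate([5383, 602, 0]) cube([196, 3068, 2510]);


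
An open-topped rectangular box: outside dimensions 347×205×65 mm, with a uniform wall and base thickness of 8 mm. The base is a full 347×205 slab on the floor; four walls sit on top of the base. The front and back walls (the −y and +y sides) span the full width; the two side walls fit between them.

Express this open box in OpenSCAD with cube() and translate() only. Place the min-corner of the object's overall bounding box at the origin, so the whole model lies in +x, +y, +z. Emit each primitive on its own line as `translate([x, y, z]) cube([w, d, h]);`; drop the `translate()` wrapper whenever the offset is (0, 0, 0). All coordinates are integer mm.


cube([347, 205, 8]);
translate([0, 0, 8]) cube([347, 8, 57]);
translate([0, 197, 8]) cube([347, 8, 57]);
translate([0, 8, 8]) cube([8, 189, 57]);
translate([339, 8, 8]) cube([8, 189, 57]);


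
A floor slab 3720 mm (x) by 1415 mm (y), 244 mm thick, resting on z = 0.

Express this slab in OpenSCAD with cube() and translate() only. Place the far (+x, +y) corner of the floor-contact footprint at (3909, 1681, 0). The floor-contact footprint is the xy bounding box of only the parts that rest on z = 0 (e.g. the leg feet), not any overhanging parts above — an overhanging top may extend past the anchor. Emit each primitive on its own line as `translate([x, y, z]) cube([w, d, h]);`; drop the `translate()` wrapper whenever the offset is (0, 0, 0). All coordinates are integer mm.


translate([189, 266, 0]) cube([3720, 1415, 244]);


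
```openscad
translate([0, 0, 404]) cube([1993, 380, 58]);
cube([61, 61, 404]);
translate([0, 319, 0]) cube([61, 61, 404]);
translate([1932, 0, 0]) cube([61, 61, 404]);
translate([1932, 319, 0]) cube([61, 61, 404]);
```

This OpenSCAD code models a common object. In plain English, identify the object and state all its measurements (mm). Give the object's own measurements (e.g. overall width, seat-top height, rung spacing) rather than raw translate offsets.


A bench: a 1993×380 mm seat slab, 58 mm thick, top at z = 462 mm, on four 61×61 mm square legs flush with the seat corners and standing on z = 0.


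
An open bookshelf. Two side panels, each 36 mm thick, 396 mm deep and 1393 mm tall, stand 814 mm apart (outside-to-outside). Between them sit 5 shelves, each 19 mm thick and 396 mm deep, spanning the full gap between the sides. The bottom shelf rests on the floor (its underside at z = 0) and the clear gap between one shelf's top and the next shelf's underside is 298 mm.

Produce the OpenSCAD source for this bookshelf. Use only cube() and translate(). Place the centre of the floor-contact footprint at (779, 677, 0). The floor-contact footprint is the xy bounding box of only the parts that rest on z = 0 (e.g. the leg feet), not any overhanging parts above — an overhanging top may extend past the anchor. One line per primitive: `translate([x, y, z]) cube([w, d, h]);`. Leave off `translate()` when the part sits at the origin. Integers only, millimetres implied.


translate([372, 479, 0]) cube([36, 396, 1393]);
translate([1150, 479, 0]) cube([36, 396, 1393]);
translate([408, 479, 0]) cube([742, 396, 19]);
translate([408, 479, 317]) cube([742, 396, 19]);
translate([408, 479, 634]) cube([742, 396, 19]);
translate([408, 479, 951]) cube([742, 396, 19]);
translate([408, 479, 1268]) cube([742, 396, 19]);


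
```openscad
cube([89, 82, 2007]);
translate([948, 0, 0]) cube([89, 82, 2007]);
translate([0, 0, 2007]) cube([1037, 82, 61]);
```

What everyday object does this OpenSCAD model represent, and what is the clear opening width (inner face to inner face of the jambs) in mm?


A door frame. The clear opening width is 859 mm.

Two 2007 mm tall posts with a header on top — a door frame. The left jamb is 89 mm wide at x = 0; the right jamb starts at x = 948. The clear opening is 948 − 89 = 859 mm.


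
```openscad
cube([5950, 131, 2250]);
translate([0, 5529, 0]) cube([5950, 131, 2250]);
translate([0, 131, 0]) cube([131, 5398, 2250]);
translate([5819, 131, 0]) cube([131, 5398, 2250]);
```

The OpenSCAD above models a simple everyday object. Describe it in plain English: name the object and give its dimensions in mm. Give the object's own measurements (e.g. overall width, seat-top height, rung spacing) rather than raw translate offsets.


The wall frame of a small rectangular building: four walls, each 2250 mm tall and 131 mm thick, enclosing a footprint 5950 mm (x) by 5660 mm (y) outside-to-outside, with no floor or roof. The front and back walls (the −y and +y sides) span the full width; the two side walls fit between them.


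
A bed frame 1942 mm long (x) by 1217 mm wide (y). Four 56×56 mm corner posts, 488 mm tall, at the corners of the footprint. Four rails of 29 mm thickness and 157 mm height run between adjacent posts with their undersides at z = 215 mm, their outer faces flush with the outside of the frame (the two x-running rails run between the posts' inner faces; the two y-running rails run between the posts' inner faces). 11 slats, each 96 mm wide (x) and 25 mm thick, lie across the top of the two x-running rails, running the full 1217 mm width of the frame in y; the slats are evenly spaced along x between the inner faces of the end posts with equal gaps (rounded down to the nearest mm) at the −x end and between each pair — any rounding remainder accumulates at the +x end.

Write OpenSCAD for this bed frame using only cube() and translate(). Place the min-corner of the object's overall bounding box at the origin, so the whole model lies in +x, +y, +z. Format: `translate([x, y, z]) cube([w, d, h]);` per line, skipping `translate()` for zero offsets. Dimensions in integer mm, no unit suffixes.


cube([56, 56, 488]);
translate([0, 1161, 0]) cube([56, 56, 488]);
translate([1886, 0, 0]) cube([56, 56, 488]);
translate([1886, 1161, 0]) cube([56, 56, 488]);
translate([56, 0, 215]) cube([1830, 29, 157]);
translate([56, 1188, 215]) cube([1830, 29, 157]);
translate([0, 56, 215]) cube([29, 1105, 157]);
translate([1913, 56, 215]) cube([29, 1105, 157]);
translate([120, 0, 372]) cube([96, 1217, 25]);
translate([280, 0, 372]) cube([96, 1217, 25]);
translate([440, 0, 372]) cube([96, 1217, 25]);
translate([600, 0, 372]) cube([96, 1217, 25]);
translate([760, 0, 372]) cube([96, 1217, 25]);
translate([920, 0, 372]) cube([96, 1217, 25]);
translate([1080, 0, 372]) cube([96, 1217, 25]);
translate([1240, 0, 372]) cube([96, 1217, 25]);
translate([1400, 0, 372]) cube([96, 1217, 25]);
translate([1560, 0, 372]) cube([96, 1217, 25]);
translate([1720, 0, 372]) cube([96, 1217, 25]);


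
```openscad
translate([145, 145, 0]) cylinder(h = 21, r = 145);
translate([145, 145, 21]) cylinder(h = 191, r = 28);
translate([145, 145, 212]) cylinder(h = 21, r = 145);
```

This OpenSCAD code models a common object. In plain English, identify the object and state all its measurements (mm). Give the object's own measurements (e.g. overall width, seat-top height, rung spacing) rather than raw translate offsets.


A spool: two coaxial disc flanges of radius 145 mm and thickness 21 mm, joined by a core cylinder of radius 28 mm and height 191 mm. The lower flange rests on z = 0 and the three cylinders share a vertical axis.


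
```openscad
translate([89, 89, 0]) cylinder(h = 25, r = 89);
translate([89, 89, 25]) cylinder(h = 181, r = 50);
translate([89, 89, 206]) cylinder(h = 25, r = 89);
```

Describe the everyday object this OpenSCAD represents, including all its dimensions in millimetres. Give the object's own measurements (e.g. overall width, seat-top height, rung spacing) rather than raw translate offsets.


A spool: two coaxial disc flanges of radius 89 mm and thickness 25 mm, joined by a core cylinder of radius 50 mm and height 181 mm. The lower flange rests on z = 0 and the three cylinders share a vertical axis.


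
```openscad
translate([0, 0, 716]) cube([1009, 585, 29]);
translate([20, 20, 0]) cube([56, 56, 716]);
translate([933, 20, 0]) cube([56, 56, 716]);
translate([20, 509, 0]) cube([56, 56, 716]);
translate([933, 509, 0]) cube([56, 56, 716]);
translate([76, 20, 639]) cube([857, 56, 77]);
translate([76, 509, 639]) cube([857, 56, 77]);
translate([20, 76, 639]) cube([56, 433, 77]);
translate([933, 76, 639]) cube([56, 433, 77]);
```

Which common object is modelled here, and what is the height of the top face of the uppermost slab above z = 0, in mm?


A table. The table height is 745 mm.

A 1009×585×29 slab sits at z = 716 on four 56 mm square posts — a table. The top surface is at 716 + 29 = 745 mm.


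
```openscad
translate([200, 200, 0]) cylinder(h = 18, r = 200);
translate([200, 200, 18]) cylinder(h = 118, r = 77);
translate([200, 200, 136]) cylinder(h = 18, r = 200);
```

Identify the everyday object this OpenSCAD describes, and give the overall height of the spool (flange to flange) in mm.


A spool. The overall height is 154 mm.

Three coaxial cylinders, large–small–large — a spool. Two 18 mm flanges and a 118 mm core give 18 + 118 + 18 = 154 mm.


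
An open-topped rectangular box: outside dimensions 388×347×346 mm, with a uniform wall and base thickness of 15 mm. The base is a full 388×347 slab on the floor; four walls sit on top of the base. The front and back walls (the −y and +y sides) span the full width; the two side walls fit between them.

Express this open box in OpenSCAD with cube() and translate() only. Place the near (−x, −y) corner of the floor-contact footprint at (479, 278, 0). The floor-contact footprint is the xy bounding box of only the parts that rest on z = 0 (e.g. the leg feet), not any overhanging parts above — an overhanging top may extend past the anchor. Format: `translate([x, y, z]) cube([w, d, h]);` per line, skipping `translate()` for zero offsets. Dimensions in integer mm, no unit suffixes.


translate([479, 278, 0]) cube([388, 347, 15]);
translate([479, 278, 15]) cube([388, 15, 331]);
translate([479, 610, 15]) cube([388, 15, 331]);
translate([479, 293, 15]) cube([15, 317, 331]);
translate([852, 293, 15]) cube([15, 317, 331]);


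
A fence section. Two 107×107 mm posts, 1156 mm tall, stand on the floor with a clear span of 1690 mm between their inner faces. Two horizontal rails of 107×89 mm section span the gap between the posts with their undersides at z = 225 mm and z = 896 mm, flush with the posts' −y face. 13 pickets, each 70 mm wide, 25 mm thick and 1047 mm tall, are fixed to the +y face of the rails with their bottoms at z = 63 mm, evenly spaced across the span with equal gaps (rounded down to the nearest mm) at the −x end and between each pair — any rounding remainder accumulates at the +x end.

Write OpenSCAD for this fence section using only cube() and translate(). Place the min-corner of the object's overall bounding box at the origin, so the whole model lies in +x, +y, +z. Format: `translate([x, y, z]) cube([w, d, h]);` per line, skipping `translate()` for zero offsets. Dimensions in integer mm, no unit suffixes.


cube([107, 107, 1156]);
translate([1797, 0, 0]) cube([107, 107, 1156]);
translate([107, 0, 225]) cube([1690, 107, 89]);
translate([107, 0, 896]) cube([1690, 107, 89]);
translate([162, 107, 63]) cube([70, 25, 1047]);
translate([287, 107, 63]) cube([70, 25, 1047]);
translate([412, 107, 63]) cube([70, 25, 1047]);
translate([537, 107, 63]) cube([70, 25, 1047]);
translate([662, 107, 63]) cube([70, 25, 1047]);
translate([787, 107, 63]) cube([70, 25, 1047]);
translate([912, 107, 63]) cube([70, 25, 1047]);
translate([1037, 107, 63]) cube([70, 25, 1047]);
translate([1162, 107, 63]) cube([70, 25, 1047]);
translate([1287, 107, 63]) cube([70, 25, 1047]);
translate([1412, 107, 63]) cube([70, 25, 1047]);
translate([1537, 107, 63]) cube([70, 25, 1047]);
translate([1662, 107, 63]) cube([70, 25, 1047]);


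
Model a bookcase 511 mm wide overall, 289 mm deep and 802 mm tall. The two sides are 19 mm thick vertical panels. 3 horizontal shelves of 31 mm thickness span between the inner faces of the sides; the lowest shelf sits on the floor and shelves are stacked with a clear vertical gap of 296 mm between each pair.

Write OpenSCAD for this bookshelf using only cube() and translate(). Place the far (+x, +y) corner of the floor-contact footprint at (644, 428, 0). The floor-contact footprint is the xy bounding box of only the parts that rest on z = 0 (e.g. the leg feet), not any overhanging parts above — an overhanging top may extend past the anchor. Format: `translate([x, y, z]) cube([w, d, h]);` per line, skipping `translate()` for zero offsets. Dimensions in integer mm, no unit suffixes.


translate([133, 139, 0]) cube([19, 289, 802]);
translate([625, 139, 0]) cube([19, 289, 802]);
translate([152, 139, 0]) cube([473, 289, 31]);
translate([152, 139, 327]) cube([473, 289, 31]);
translate([152, 139, 654]) cube([473, 289, 31]);


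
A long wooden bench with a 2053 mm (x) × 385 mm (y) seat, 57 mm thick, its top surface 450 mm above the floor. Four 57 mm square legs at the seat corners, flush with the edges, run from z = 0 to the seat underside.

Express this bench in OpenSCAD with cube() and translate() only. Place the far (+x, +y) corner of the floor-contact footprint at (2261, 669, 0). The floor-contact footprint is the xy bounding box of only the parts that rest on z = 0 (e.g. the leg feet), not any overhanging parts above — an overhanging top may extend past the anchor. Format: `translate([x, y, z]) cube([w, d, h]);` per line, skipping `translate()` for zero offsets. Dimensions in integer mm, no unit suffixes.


translate([208, 284, 393]) cube([2053, 385, 57]);
translate([208, 284, 0]) cube([57, 57, 393]);
translate([208, 612, 0]) cube([57, 57, 393]);
translate([2204, 284, 0]) cube([57, 57, 393]);
translate([2204, 612, 0]) cube([57, 57, 393]);


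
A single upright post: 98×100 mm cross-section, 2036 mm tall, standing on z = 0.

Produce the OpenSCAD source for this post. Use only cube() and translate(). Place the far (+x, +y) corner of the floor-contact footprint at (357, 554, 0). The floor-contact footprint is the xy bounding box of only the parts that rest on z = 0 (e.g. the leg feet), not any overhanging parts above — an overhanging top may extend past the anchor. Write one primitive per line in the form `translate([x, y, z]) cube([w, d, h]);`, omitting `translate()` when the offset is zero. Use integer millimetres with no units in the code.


translate([259, 454, 0]) cube([98, 100, 2036]);


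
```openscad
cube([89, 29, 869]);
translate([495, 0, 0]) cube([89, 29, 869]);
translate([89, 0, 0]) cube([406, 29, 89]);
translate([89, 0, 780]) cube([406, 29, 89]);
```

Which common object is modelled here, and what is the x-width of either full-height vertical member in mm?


A picture frame. The border width is 89 mm.

Four thin pieces enclosing a rectangular opening — a picture frame. The two full-height stiles are 869 mm tall; the top rail sits at z = 780 and is 89 mm tall, so the border above the opening is 869 − 780 = 89 mm, matching the stile x-width.


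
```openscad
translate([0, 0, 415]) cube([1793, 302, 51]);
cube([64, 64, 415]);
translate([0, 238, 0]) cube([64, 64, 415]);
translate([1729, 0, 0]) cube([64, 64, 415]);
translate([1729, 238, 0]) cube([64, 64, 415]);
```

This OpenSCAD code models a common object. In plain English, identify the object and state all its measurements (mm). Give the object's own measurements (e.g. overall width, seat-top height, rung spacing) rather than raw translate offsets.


A long wooden bench with a 1793 mm (x) × 302 mm (y) seat, 51 mm thick, its top surface 466 mm above the floor. Four 64 mm square legs at the seat corners, flush with the edges, run from z = 0 to the seat underside.


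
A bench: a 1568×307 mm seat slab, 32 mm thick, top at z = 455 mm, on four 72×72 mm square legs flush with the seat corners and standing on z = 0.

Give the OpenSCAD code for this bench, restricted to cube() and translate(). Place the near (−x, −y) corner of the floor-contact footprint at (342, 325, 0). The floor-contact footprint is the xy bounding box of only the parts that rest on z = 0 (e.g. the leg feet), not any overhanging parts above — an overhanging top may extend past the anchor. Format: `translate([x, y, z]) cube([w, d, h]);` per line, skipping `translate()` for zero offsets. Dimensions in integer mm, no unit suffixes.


translate([342, 325, 423]) cube([1568, 307, 32]);
translate([342, 325, 0]) cube([72, 72, 423]);
translate([342, 560, 0]) cube([72, 72, 423]);
translate([1838, 325, 0]) cube([72, 72, 423]);
translate([1838, 560, 0]) cube([72, 72, 423]);


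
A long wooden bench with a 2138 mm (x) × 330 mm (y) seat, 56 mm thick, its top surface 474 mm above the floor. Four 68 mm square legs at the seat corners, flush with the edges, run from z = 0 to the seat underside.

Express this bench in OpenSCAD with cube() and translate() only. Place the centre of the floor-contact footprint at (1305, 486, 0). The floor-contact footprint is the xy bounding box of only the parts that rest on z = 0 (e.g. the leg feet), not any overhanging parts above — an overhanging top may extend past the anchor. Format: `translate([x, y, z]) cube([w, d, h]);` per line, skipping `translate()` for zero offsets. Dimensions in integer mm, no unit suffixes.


translate([236, 321, 418]) cube([2138, 330, 56]);
translate([236, 321, 0]) cube([68, 68, 418]);
translate([236, 583, 0]) cube([68, 68, 418]);
translate([2306, 321, 0]) cube([68, 68, 418]);
translate([2306, 583, 0]) cube([68, 68, 418]);


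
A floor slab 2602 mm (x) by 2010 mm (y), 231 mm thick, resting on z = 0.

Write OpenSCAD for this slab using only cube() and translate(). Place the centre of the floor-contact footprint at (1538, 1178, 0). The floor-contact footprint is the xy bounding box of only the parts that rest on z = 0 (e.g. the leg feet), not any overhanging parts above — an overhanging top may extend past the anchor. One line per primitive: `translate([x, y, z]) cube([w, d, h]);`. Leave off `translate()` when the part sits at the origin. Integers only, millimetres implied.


translate([237, 173, 0]) cube([2602, 2010, 231]);


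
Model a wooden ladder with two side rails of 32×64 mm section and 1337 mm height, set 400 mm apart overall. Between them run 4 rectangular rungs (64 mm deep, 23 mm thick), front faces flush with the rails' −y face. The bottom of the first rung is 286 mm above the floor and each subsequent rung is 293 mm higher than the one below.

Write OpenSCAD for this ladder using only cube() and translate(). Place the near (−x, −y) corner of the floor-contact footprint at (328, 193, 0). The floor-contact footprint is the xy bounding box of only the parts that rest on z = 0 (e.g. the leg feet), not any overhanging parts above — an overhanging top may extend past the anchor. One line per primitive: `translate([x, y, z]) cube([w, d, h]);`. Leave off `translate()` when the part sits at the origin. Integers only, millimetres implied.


translate([328, 193, 0]) cube([32, 64, 1337]);
translate([696, 193, 0]) cube([32, 64, 1337]);
translate([360, 193, 286]) cube([336, 64, 23]);
translate([360, 193, 579]) cube([336, 64, 23]);
translate([360, 193, 872]) cube([336, 64, 23]);
translate([360, 193, 1165]) cube([336, 64, 23]);


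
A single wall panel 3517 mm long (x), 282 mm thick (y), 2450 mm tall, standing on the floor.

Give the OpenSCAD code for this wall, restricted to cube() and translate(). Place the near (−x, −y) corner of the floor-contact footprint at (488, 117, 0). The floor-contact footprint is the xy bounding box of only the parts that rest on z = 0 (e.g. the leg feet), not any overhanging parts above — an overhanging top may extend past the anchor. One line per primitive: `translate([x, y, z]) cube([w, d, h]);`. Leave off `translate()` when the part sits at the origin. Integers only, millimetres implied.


translate([488, 117, 0]) cube([3517, 282, 2450]);


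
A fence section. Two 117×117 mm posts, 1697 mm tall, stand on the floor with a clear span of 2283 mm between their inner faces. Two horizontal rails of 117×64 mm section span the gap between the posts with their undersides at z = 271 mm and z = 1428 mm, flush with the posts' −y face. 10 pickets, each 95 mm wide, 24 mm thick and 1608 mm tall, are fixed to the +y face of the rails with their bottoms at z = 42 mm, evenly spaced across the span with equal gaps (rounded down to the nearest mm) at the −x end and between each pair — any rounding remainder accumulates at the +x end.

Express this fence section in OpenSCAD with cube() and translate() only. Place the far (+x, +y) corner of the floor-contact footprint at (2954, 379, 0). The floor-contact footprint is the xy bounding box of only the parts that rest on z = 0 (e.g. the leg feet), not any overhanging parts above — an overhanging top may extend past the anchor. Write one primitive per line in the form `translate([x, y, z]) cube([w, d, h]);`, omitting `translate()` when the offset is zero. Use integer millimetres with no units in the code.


translate([437, 262, 0]) cube([117, 117, 1697]);
translate([2837, 262, 0]) cube([117, 117, 1697]);
translate([554, 262, 271]) cube([2283, 117, 64]);
translate([554, 262, 1428]) cube([2283, 117, 64]);
translate([675, 379, 42]) cube([95, 24, 1608]);
translate([891, 379, 42]) cube([95, 24, 1608]);
translate([1107, 379, 42]) cube([95, 24, 1608]);
translate([1323, 379, 42]) cube([95, 24, 1608]);
translate([1539, 379, 42]) cube([95, 24, 1608]);
translate([1755, 379, 42]) cube([95, 24, 1608]);
translate([1971, 379, 42]) cube([95, 24, 1608]);
translate([2187, 379, 42]) cube([95, 24, 1608]);
translate([2403, 379, 42]) cube([95, 24, 1608]);
translate([2619, 379, 42]) cube([95, 24, 1608]);


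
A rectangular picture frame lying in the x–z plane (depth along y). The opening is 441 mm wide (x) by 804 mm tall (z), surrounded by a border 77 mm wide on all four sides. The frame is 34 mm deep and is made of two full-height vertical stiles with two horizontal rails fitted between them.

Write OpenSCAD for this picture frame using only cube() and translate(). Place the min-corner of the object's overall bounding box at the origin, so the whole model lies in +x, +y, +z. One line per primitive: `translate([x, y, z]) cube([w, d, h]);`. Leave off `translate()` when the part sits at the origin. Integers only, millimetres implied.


cube([77, 34, 958]);
translate([518, 0, 0]) cube([77, 34, 958]);
translate([77, 0, 0]) cube([441, 34, 77]);
translate([77, 0, 881]) cube([441, 34, 77]);


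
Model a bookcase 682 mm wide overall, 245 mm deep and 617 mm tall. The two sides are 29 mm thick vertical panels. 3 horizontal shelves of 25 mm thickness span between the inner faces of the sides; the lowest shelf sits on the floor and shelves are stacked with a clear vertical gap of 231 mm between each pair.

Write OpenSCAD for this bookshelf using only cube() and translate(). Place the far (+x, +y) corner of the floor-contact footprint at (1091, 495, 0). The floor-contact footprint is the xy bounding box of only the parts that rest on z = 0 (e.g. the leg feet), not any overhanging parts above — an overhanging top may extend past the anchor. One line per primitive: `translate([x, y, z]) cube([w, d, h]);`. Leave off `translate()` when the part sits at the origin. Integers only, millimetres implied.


translate([409, 250, 0]) cube([29, 245, 617]);
translate([1062, 250, 0]) cube([29, 245, 617]);
translate([438, 250, 0]) cube([624, 245, 25]);
translate([438, 250, 256]) cube([624, 245, 25]);
translate([438, 250, 512]) cube([624, 245, 25]);


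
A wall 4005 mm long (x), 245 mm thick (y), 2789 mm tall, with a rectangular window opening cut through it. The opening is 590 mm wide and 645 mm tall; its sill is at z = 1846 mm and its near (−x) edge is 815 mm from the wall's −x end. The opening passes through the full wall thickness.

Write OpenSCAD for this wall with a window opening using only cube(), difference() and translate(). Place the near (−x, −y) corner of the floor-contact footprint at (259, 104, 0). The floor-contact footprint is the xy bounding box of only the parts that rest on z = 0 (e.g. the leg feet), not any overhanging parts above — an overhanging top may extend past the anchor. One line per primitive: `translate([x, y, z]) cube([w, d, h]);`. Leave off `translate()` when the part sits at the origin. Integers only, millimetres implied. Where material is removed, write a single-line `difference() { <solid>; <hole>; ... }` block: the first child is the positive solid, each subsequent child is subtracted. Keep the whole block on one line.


difference() { translate([259, 104, 0]) cube([4005, 245, 2789]); translate([1074, 104, 1846]) cube([590, 245, 645]); }


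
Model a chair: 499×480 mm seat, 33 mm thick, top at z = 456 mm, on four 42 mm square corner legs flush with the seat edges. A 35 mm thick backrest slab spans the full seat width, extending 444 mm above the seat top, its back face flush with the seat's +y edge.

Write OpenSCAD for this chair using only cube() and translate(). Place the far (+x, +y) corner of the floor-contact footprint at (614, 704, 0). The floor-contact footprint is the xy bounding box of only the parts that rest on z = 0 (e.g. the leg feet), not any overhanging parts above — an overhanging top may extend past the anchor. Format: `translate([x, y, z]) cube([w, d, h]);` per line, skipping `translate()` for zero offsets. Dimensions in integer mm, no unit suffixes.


translate([115, 224, 423]) cube([499, 480, 33]);
translate([115, 224, 0]) cube([42, 42, 423]);
translate([572, 224, 0]) cube([42, 42, 423]);
translate([115, 662, 0]) cube([42, 42, 423]);
translate([572, 662, 0]) cube([42, 42, 423]);
translate([115, 669, 456]) cube([499, 35, 444]);


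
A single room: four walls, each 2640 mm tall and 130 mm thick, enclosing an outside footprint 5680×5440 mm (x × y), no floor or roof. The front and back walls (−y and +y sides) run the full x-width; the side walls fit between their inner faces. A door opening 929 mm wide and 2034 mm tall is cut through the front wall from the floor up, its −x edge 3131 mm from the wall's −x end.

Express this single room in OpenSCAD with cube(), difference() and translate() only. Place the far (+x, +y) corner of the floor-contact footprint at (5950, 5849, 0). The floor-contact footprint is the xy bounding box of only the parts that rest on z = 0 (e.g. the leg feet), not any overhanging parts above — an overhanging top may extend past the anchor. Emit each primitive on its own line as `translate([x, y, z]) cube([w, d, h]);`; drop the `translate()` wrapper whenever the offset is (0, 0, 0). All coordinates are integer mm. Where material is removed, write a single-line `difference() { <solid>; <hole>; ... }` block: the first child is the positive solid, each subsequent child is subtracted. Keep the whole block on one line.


difference() { translate([270, 409, 0]) cube([5680, 130, 2640]); translate([3401, 409, 0]) cube([929, 130, 2034]); }
translate([270, 5719, 0]) cube([5680, 130, 2640]);
translate([270, 539, 0]) cube([130, 5180, 2640]);
translate([5820, 539, 0]) cube([130, 5180, 2640]);


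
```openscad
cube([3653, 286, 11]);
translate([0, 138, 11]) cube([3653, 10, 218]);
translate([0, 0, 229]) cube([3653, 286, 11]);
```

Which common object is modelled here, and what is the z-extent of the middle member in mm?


An I-beam. The web height is 218 mm.

Two wide flanges with a thin centred web — an I-beam. Overall 240 mm minus two 11 mm flanges gives a web of 240 − 2·11 = 218 mm.


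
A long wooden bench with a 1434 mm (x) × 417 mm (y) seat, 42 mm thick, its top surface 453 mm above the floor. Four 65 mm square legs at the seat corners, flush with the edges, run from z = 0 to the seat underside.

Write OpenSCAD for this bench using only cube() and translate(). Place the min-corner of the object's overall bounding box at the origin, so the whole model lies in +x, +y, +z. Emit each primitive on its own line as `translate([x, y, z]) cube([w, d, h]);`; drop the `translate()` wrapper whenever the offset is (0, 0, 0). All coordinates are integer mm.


translate([0, 0, 411]) cube([1434, 417, 42]);
cube([65, 65, 411]);
translate([0, 352, 0]) cube([65, 65, 411]);
translate([1369, 0, 0]) cube([65, 65, 411]);
translate([1369, 352, 0]) cube([65, 65, 411]);


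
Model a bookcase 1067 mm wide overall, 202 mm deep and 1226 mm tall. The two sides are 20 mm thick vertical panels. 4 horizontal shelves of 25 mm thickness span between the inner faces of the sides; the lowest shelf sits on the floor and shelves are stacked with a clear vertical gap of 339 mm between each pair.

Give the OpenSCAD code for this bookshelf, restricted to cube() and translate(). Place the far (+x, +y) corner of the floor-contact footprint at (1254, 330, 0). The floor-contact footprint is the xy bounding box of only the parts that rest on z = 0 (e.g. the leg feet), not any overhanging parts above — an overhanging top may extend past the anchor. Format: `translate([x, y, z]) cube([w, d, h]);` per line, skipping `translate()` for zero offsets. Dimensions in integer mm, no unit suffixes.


translate([187, 128, 0]) cube([20, 202, 1226]);
translate([1234, 128, 0]) cube([20, 202, 1226]);
translate([207, 128, 0]) cube([1027, 202, 25]);
translate([207, 128, 364]) cube([1027, 202, 25]);
translate([207, 128, 728]) cube([1027, 202, 25]);
translate([207, 128, 1092]) cube([1027, 202, 25]);
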